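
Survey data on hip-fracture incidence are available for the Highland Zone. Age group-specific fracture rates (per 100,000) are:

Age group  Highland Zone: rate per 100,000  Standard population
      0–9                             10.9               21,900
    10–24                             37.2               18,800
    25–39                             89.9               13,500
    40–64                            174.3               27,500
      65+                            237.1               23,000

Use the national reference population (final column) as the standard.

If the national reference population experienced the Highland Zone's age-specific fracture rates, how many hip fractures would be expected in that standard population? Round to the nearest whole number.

124

Expected hip fractures = Σ (standard pop × age-specific rate ÷ 100,000)
= 21,900×10.9/100,000 + 18,800×37.2/100,000 + 13,500×89.9/100,000 + 27,500×174.3/100,000 + 23,000×237.1/100,000
= 2.39 + 6.99 + 12.14 + 47.93 + 54.53 = 123.98.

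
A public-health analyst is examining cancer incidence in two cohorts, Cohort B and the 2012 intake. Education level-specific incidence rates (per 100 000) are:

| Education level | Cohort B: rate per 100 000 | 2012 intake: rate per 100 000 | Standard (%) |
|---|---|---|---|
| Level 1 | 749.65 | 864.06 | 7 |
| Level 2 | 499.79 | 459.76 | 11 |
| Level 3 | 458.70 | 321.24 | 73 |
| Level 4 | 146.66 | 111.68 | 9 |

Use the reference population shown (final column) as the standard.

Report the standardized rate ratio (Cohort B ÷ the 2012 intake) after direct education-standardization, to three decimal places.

Standard weights: 0.07, 0.11, 0.73, 0.09.
Cohort B: 0.0700×749.65 + 0.1100×499.79 + 0.7300×458.70 + 0.0900×146.66 = 455.5028 per 100 000.
The 2012 intake: 0.0700×864.06 + 0.1100×459.76 + 0.7300×321.24 + 0.0900×111.68 = 355.6142 per 100 000.
Ratio = 455.5028 ÷ 355.6142 = 1.28089.

1.281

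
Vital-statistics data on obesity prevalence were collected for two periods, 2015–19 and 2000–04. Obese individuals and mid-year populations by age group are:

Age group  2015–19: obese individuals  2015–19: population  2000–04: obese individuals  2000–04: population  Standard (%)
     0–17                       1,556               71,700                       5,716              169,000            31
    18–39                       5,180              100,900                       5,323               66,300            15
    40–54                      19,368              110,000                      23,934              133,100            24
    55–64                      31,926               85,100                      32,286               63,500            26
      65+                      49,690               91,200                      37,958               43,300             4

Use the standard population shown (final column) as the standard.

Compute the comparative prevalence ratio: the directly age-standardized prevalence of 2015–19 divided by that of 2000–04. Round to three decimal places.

Age-specific rates per 1,000 for 2015–19: 21.702, 51.338, 176.073, 375.159, 544.846.
For 2000–04: 33.822, 80.287, 179.820, 508.441, 876.628.
Standard weights: 0.31, 0.15, 0.24, 0.26, 0.04.
2015–19: 0.3100×21.702 + 0.1500×51.338 + 0.2400×176.073 + 0.2600×375.159 + 0.0400×544.846 = 176.0207 per 1,000.
2000–04: 0.3100×33.822 + 0.1500×80.287 + 0.2400×179.820 + 0.2600×508.441 + 0.0400×876.628 = 232.9445 per 1,000.
Ratio = 176.0207 ÷ 232.9445 = 0.75563.

0.756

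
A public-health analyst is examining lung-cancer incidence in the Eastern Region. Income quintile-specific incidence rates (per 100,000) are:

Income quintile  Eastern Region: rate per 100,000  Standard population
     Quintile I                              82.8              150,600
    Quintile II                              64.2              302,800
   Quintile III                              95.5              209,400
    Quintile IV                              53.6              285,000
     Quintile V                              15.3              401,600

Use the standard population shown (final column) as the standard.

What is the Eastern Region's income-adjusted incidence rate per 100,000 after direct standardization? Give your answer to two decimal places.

54.34

Standard total = 1,349,400; weights = 0.1116, 0.2244, 0.1552, 0.2112, 0.2976.
Standardized rate: 0.1116×82.8 + 0.2244×64.2 + 0.1552×95.5 + 0.2112×53.6 + 0.2976×15.3 = 54.3409 per 100,000.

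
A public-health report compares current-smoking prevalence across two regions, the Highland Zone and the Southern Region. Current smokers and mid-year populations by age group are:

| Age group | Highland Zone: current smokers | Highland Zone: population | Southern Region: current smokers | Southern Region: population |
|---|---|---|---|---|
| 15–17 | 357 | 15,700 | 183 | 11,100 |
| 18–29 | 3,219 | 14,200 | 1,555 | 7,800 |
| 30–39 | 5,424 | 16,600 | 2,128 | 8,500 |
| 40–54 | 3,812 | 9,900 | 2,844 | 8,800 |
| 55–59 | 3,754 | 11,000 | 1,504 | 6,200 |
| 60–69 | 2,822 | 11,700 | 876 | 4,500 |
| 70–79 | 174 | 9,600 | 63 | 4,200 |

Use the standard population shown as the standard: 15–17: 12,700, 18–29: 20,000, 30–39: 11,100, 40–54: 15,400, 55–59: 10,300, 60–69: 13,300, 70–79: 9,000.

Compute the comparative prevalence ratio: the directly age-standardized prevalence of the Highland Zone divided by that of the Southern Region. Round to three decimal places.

Age-specific rates per 1,000 for the Highland Zone: 22.739, 226.690, 326.747, 385.051, 341.273, 241.197, 18.125.
For the Southern Region: 16.486, 199.359, 250.353, 323.182, 242.581, 194.667, 15.000.
Standard total = 91,800; weights = 0.1383, 0.2179, 0.1209, 0.1678, 0.1122, 0.1449, 0.0980.
The Highland Zone: 0.1383×22.739 + 0.2179×226.690 + 0.1209×326.747 + 0.1678×385.051 + 0.1122×341.273 + 0.1449×241.197 + 0.0980×18.125 = 231.6493 per 1,000.
The Southern Region: 0.1383×16.486 + 0.2179×199.359 + 0.1209×250.353 + 0.1678×323.182 + 0.1122×242.581 + 0.1449×194.667 + 0.0980×15.000 = 187.0928 per 1,000.
Ratio = 231.6493 ÷ 187.0928 = 1.23815.

1.238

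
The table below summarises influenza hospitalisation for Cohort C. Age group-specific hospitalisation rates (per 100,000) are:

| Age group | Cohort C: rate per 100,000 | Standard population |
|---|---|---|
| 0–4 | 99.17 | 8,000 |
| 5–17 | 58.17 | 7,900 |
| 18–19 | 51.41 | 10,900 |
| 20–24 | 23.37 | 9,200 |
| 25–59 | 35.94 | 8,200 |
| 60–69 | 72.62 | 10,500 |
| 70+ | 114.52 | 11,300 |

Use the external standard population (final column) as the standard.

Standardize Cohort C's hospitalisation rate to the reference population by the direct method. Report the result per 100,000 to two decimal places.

66.36

Standard total = 66,000; weights = 0.1212, 0.1197, 0.1652, 0.1394, 0.1242, 0.1591, 0.1712.
Standardized rate: 0.1212×99.17 + 0.1197×58.17 + 0.1652×51.41 + 0.1394×23.37 + 0.1242×35.94 + 0.1591×72.62 + 0.1712×114.52 = 66.3571 per 100,000.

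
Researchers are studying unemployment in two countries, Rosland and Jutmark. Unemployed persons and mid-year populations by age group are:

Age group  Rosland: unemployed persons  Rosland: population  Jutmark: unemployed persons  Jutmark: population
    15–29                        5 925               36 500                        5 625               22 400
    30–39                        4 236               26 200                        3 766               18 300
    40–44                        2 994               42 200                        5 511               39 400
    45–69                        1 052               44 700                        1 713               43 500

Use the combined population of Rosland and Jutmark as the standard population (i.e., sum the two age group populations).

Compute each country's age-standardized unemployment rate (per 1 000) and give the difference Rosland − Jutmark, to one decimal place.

Age-specific rates per 1 000 for Rosland: 162.329, 161.679, 70.948, 23.535.
For Jutmark: 251.116, 205.792, 139.873, 39.379.
Combined standard total = 273 200; weights = 0.2156, 0.1629, 0.2987, 0.3228.
Rosland: 0.2156×162.329 + 0.1629×161.679 + 0.2987×70.948 + 0.3228×23.535 = 90.1208 per 1 000.
Jutmark: 0.2156×251.116 + 0.1629×205.792 + 0.2987×139.873 + 0.3228×39.379 = 142.1501 per 1 000.
Difference = 90.1208 − 142.1501 = -52.0293.

-52.0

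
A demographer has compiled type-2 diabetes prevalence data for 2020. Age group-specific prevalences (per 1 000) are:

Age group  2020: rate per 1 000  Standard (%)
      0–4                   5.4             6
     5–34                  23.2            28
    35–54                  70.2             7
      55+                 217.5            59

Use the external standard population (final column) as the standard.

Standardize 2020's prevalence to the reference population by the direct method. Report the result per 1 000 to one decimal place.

140.1

Standard weights: 0.06, 0.28, 0.07, 0.59.
Standardized rate: 0.0600×5.4 + 0.2800×23.2 + 0.0700×70.2 + 0.5900×217.5 = 140.0590 per 1 000.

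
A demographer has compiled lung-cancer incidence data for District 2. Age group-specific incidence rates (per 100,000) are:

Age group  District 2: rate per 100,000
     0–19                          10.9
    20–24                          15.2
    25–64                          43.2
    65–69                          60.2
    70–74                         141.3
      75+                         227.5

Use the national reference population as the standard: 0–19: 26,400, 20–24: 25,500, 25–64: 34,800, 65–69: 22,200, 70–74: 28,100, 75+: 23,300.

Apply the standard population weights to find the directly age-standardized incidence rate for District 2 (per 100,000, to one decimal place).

79.8

Standard total = 160,300; weights = 0.1647, 0.1591, 0.2171, 0.1385, 0.1753, 0.1454.
Standardized rate: 0.1647×10.9 + 0.1591×15.2 + 0.2171×43.2 + 0.1385×60.2 + 0.1753×141.3 + 0.1454×227.5 = 79.7657 per 100,000.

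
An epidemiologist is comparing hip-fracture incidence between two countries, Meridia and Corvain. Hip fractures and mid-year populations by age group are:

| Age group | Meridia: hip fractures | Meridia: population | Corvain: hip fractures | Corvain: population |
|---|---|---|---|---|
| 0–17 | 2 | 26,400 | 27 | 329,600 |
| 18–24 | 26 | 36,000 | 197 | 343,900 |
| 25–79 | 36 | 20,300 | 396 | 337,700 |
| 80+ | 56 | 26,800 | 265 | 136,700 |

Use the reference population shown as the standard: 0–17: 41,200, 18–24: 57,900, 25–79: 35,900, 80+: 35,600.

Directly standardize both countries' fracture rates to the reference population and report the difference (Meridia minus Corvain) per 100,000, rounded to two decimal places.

Age-specific rates per 100,000 for Meridia: 7.58, 72.22, 177.34, 208.96.
For Corvain: 8.19, 57.28, 117.26, 193.86.
Standard total = 170,600; weights = 0.2415, 0.3394, 0.2104, 0.2087.
Meridia: 0.2415×7.58 + 0.3394×72.22 + 0.2104×177.34 + 0.2087×208.96 = 107.2632 per 100,000.
Corvain: 0.2415×8.19 + 0.3394×57.28 + 0.2104×117.26 + 0.2087×193.86 = 86.5490 per 100,000.
Difference = 107.2632 − 86.5490 = 20.7141.

20.71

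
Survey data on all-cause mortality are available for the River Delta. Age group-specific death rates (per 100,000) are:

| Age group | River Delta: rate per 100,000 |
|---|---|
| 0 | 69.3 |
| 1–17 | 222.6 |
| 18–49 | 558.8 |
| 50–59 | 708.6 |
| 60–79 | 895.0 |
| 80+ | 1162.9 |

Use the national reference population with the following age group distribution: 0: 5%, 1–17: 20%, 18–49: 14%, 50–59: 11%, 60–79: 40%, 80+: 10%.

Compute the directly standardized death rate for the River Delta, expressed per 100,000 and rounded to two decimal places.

Standard weights: 0.05, 0.20, 0.14, 0.11, 0.40, 0.10.
Standardized rate: 0.0500×69.3 + 0.2000×222.6 + 0.1400×558.8 + 0.1100×708.6 + 0.4000×895.0 + 0.1000×1162.9 = 678.4530 per 100,000.

678.45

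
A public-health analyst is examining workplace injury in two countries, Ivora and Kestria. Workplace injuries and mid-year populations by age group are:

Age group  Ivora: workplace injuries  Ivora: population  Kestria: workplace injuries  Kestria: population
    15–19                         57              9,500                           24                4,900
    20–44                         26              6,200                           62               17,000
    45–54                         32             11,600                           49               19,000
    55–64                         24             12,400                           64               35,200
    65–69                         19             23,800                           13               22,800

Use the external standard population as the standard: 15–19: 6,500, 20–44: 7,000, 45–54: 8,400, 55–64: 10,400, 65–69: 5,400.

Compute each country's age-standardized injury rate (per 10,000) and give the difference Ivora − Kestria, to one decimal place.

4.0

Age-specific rates per 10,000 for Ivora: 60.00, 41.94, 27.59, 19.35, 7.98.
For Kestria: 48.98, 36.47, 25.79, 18.18, 5.70.
Standard total = 37,700; weights = 0.1724, 0.1857, 0.2228, 0.2759, 0.1432.
Ivora: 0.1724×60.00 + 0.1857×41.94 + 0.2228×27.59 + 0.2759×19.35 + 0.1432×7.98 = 30.7605 per 10,000.
Kestria: 0.1724×48.98 + 0.1857×36.47 + 0.2228×25.79 + 0.2759×18.18 + 0.1432×5.70 = 26.7951 per 10,000.
Difference = 30.7605 − 26.7951 = 3.9655.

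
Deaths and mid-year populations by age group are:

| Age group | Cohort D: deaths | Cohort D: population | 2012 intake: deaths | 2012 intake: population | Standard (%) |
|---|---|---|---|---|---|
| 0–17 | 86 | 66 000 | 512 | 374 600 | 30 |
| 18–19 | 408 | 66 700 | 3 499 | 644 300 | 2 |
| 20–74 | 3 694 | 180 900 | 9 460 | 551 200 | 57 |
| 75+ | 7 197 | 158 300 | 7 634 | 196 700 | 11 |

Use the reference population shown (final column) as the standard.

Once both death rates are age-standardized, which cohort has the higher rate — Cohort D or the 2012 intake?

Cohort D

Age-specific rates per 100 000 for Cohort D: 130.30, 611.69, 2042.01, 4546.43.
For the 2012 intake: 136.68, 543.07, 1716.26, 3881.04.
Standard weights: 0.30, 0.02, 0.57, 0.11.
Cohort D: 0.3000×130.30 + 0.0200×611.69 + 0.5700×2042.01 + 0.1100×4546.43 = 1715.3791 per 100 000.
The 2012 intake: 0.3000×136.68 + 0.0200×543.07 + 0.5700×1716.26 + 0.1100×3881.04 = 1457.0448 per 100 000.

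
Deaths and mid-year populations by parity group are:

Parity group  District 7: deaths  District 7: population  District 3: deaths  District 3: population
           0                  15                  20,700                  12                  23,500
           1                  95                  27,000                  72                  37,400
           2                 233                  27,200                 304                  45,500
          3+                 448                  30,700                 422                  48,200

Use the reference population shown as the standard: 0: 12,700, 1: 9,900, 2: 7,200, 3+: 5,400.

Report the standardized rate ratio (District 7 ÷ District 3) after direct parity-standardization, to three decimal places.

1.526

Parity-specific rates per 1,000 for District 7: 0.725, 3.519, 8.566, 14.593.
For District 3: 0.511, 1.925, 6.681, 8.755.
Standard total = 35,200; weights = 0.3608, 0.2812, 0.2045, 0.1534.
District 7: 0.3608×0.725 + 0.2812×3.519 + 0.2045×8.566 + 0.1534×14.593 = 5.2419 per 1,000.
District 3: 0.3608×0.511 + 0.2812×1.925 + 0.2045×6.681 + 0.1534×8.755 = 3.4354 per 1,000.
Ratio = 5.2419 ÷ 3.4354 = 1.52582.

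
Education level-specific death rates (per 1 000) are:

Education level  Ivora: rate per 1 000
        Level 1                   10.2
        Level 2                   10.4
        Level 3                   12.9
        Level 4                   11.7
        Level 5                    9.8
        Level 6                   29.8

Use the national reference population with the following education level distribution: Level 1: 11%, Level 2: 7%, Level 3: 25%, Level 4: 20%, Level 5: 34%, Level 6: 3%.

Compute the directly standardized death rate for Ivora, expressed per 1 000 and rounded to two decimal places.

Standard weights: 0.11, 0.07, 0.25, 0.20, 0.34, 0.03.
Standardized rate: 0.1100×10.2 + 0.0700×10.4 + 0.2500×12.9 + 0.2000×11.7 + 0.3400×9.8 + 0.0300×29.8 = 11.6410 per 1 000.

11.64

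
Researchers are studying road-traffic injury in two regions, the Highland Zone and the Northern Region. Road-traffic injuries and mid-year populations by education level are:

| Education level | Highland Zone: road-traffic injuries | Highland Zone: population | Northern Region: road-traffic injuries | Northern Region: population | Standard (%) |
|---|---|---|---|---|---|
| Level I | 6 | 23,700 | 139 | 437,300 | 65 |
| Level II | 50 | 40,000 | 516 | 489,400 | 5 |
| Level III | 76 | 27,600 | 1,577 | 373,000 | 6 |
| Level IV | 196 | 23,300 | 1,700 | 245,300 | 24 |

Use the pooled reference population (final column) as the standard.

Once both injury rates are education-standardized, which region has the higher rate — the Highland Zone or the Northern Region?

Education-specific rates per 100,000 for the Highland Zone: 25.32, 125.00, 275.36, 841.20.
For the Northern Region: 31.79, 105.44, 422.79, 693.03.
Standard weights: 0.65, 0.05, 0.06, 0.24.
The Highland Zone: 0.6500×25.32 + 0.0500×125.00 + 0.0600×275.36 + 0.2400×841.20 = 241.1158 per 100,000.
The Northern Region: 0.6500×31.79 + 0.0500×105.44 + 0.0600×422.79 + 0.2400×693.03 = 217.6269 per 100,000.

Highland Zone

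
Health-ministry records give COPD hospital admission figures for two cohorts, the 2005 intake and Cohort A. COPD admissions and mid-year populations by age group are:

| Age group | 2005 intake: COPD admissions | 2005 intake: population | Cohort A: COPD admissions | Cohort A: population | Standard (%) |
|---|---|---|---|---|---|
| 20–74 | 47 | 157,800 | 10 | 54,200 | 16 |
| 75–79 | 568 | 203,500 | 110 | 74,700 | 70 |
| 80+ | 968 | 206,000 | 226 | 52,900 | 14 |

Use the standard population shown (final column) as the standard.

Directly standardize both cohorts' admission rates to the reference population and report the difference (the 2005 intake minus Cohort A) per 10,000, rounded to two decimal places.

10.01

Age-specific rates per 10,000 for the 2005 intake: 2.98, 27.91, 46.99.
For Cohort A: 1.85, 14.73, 42.72.
Standard weights: 0.16, 0.70, 0.14.
The 2005 intake: 0.1600×2.98 + 0.7000×27.91 + 0.1400×46.99 = 26.5933 per 10,000.
Cohort A: 0.1600×1.85 + 0.7000×14.73 + 0.1400×42.72 = 16.5842 per 10,000.
Difference = 26.5933 − 16.5842 = 10.0091.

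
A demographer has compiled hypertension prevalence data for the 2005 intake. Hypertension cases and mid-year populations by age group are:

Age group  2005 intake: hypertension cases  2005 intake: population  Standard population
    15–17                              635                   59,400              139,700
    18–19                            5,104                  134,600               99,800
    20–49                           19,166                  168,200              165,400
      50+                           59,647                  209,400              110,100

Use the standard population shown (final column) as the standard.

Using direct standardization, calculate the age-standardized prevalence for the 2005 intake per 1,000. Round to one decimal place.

Age-specific rates per 1,000 for the 2005 intake: 10.690, 37.920, 113.948, 284.847.
Standard total = 515,000; weights = 0.2713, 0.1938, 0.3212, 0.2138.
Standardized rate: 0.2713×10.690 + 0.1938×37.920 + 0.3212×113.948 + 0.2138×284.847 = 107.7407 per 1,000.

107.7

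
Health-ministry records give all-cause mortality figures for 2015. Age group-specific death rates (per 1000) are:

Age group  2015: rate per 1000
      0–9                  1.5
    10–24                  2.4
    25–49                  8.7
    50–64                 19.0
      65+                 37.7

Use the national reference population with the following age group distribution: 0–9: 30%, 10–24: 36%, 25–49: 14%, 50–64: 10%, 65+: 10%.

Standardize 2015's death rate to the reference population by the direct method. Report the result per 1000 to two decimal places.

Standard weights: 0.30, 0.36, 0.14, 0.10, 0.10.
Standardized rate: 0.3000×1.5 + 0.3600×2.4 + 0.1400×8.7 + 0.1000×19.0 + 0.1000×37.7 = 8.2020 per 1000.

8.20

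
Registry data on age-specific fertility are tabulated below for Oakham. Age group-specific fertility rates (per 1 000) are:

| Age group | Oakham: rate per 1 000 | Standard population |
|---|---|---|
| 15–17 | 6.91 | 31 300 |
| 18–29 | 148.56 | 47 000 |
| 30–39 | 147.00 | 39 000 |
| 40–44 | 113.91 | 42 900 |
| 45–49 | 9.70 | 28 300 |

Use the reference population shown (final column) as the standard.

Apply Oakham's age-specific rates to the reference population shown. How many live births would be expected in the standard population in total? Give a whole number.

Expected live births = Σ (standard pop × age-specific rate ÷ 1 000)
= 31 300×6.91/1 000 + 47 000×148.56/1 000 + 39 000×147.00/1 000 + 42 900×113.91/1 000 + 28 300×9.70/1 000
= 216.28 + 6982.32 + 5733.00 + 4886.74 + 274.51 = 18092.85.

18093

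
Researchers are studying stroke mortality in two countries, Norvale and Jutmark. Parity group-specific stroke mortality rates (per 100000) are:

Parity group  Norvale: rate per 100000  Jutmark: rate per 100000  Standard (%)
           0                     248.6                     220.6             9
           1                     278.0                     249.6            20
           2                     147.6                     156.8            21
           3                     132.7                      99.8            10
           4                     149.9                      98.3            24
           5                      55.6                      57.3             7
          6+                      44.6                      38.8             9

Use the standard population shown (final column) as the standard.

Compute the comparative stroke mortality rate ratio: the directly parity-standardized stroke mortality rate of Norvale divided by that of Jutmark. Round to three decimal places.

1.155

Standard weights: 0.09, 0.20, 0.21, 0.10, 0.24, 0.07, 0.09.
Norvale: 0.0900×248.6 + 0.2000×278.0 + 0.2100×147.6 + 0.1000×132.7 + 0.2400×149.9 + 0.0700×55.6 + 0.0900×44.6 = 166.1220 per 100000.
Jutmark: 0.0900×220.6 + 0.2000×249.6 + 0.2100×156.8 + 0.1000×99.8 + 0.2400×98.3 + 0.0700×57.3 + 0.0900×38.8 = 143.7770 per 100000.
Ratio = 166.1220 ÷ 143.7770 = 1.15541.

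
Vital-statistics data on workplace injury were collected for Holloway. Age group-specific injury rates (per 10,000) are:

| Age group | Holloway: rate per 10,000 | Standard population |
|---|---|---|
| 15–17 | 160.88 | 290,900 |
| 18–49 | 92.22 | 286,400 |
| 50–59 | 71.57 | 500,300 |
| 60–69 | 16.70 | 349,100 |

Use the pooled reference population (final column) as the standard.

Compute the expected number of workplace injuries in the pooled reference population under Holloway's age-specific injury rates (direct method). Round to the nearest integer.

Expected workplace injuries = Σ (standard pop × age-specific rate ÷ 10,000)
= 290,900×160.88/10,000 + 286,400×92.22/10,000 + 500,300×71.57/10,000 + 349,100×16.70/10,000
= 4680.00 + 2641.18 + 3580.65 + 583.00 = 11484.82.

11485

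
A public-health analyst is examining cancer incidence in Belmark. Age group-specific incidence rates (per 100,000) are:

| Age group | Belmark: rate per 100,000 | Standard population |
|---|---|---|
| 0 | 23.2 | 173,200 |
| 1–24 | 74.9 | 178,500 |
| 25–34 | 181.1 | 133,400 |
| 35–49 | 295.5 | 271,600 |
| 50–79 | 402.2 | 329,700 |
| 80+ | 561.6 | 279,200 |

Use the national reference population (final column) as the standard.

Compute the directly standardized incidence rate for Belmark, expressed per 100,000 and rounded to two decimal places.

301.12

Standard total = 1,365,600; weights = 0.1268, 0.1307, 0.0977, 0.1989, 0.2414, 0.2045.
Standardized rate: 0.1268×23.2 + 0.1307×74.9 + 0.0977×181.1 + 0.1989×295.5 + 0.2414×402.2 + 0.2045×561.6 = 301.1193 per 100,000.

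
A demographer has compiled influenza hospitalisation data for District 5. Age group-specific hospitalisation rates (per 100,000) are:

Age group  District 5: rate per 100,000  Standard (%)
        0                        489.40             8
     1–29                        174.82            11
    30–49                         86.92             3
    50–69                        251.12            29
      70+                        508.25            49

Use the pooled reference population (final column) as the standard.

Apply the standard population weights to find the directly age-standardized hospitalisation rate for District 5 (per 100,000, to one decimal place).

Standard weights: 0.08, 0.11, 0.03, 0.29, 0.49.
Standardized rate: 0.0800×489.40 + 0.1100×174.82 + 0.0300×86.92 + 0.2900×251.12 + 0.4900×508.25 = 382.8571 per 100,000.

382.9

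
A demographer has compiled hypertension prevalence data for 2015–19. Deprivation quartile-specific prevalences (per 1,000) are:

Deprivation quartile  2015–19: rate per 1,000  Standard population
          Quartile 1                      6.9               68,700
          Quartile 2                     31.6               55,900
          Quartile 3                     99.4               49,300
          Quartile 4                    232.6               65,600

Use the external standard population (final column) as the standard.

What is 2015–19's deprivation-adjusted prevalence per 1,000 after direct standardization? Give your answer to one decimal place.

Standard total = 239,500; weights = 0.2868, 0.2334, 0.2058, 0.2739.
Standardized rate: 0.2868×6.9 + 0.2334×31.6 + 0.2058×99.4 + 0.2739×232.6 = 93.5259 per 1,000.

93.5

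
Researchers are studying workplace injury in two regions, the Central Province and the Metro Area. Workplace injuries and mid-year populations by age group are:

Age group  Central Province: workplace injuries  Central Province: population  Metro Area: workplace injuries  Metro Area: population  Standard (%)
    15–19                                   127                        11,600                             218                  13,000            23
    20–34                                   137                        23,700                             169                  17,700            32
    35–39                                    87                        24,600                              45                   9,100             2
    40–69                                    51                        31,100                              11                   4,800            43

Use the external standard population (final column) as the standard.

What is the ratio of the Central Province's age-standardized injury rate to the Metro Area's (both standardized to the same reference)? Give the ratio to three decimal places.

0.643

Age-specific rates per 10,000 for the Central Province: 109.48, 57.81, 35.37, 16.40.
For the Metro Area: 167.69, 95.48, 49.45, 22.92.
Standard weights: 0.23, 0.32, 0.02, 0.43.
The Central Province: 0.2300×109.48 + 0.3200×57.81 + 0.0200×35.37 + 0.4300×16.40 = 51.4377 per 10,000.
The Metro Area: 0.2300×167.69 + 0.3200×95.48 + 0.0200×49.45 + 0.4300×22.92 = 79.9661 per 10,000.
Ratio = 51.4377 ÷ 79.9661 = 0.64324.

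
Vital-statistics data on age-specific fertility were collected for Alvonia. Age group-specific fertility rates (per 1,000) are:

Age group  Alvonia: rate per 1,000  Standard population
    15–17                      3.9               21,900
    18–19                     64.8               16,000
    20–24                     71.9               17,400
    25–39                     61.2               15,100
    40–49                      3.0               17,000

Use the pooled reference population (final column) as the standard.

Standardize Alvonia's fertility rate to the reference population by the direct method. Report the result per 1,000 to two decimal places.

Standard total = 87,400; weights = 0.2506, 0.1831, 0.1991, 0.1728, 0.1945.
Standardized rate: 0.2506×3.9 + 0.1831×64.8 + 0.1991×71.9 + 0.1728×61.2 + 0.1945×3.0 = 38.3111 per 1,000.

38.31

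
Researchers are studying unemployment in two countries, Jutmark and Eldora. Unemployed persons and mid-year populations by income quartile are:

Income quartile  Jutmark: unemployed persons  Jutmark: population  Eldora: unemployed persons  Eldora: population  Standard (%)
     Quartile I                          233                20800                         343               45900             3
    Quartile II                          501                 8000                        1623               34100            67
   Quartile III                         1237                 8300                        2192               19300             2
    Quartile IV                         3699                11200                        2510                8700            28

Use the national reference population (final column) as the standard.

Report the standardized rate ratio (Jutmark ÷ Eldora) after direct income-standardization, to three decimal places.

Income-specific rates per 1000 for Jutmark: 11.202, 62.625, 149.036, 330.268.
For Eldora: 7.473, 47.595, 113.575, 288.506.
Standard weights: 0.03, 0.67, 0.02, 0.28.
Jutmark: 0.0300×11.202 + 0.6700×62.625 + 0.0200×149.036 + 0.2800×330.268 = 137.7505 per 1000.
Eldora: 0.0300×7.473 + 0.6700×47.595 + 0.0200×113.575 + 0.2800×288.506 = 115.1662 per 1000.
Ratio = 137.7505 ÷ 115.1662 = 1.19610.

1.196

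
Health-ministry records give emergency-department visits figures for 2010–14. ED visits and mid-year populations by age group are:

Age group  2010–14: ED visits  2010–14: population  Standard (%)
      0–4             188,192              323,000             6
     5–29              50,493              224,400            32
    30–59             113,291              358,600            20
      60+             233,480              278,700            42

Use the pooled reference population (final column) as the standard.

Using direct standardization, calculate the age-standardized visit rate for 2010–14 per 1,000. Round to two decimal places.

522.00

Age-specific rates per 1,000 for 2010–14: 582.638, 225.013, 315.926, 837.747.
Standard weights: 0.06, 0.32, 0.20, 0.42.
Standardized rate: 0.0600×582.638 + 0.3200×225.013 + 0.2000×315.926 + 0.4200×837.747 = 522.0013 per 1,000.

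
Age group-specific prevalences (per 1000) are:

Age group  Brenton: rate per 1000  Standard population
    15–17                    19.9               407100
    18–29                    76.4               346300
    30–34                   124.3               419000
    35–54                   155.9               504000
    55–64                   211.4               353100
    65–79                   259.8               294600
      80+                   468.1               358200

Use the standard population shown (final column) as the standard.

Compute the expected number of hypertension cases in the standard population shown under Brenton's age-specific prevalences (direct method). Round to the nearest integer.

484070

Expected hypertension cases = Σ (standard pop × age-specific rate ÷ 1000)
= 407100×19.9/1000 + 346300×76.4/1000 + 419000×124.3/1000 + 504000×155.9/1000 + 353100×211.4/1000 + 294600×259.8/1000 + 358200×468.1/1000
= 8101.29 + 26457.32 + 52081.70 + 78573.60 + 74645.34 + 76537.08 + 167673.42 = 484069.75.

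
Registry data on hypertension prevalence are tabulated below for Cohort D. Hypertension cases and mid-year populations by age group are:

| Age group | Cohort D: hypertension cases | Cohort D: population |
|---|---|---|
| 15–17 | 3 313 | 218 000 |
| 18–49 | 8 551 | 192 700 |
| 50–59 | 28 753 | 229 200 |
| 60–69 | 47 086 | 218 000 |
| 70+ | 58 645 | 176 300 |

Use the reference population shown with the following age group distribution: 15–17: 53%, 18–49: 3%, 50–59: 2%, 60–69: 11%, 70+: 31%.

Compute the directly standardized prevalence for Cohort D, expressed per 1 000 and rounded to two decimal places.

138.77

Age-specific rates per 1 000 for Cohort D: 15.197, 44.375, 125.449, 215.991, 332.643.
Standard weights: 0.53, 0.03, 0.02, 0.11, 0.31.
Standardized rate: 0.5300×15.197 + 0.0300×44.375 + 0.0200×125.449 + 0.1100×215.991 + 0.3100×332.643 = 138.7732 per 1 000.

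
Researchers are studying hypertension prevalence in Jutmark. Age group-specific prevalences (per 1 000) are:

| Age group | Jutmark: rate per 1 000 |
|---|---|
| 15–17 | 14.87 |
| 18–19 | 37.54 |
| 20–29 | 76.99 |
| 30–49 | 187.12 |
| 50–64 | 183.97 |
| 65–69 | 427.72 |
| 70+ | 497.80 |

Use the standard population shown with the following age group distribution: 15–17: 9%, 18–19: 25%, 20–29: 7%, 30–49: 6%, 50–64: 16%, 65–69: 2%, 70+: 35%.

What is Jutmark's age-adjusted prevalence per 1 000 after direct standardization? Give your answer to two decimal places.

Standard weights: 0.09, 0.25, 0.07, 0.06, 0.16, 0.02, 0.35.
Standardized rate: 0.0900×14.87 + 0.2500×37.54 + 0.0700×76.99 + 0.0600×187.12 + 0.1600×183.97 + 0.0200×427.72 + 0.3500×497.80 = 239.5594 per 1 000.

239.56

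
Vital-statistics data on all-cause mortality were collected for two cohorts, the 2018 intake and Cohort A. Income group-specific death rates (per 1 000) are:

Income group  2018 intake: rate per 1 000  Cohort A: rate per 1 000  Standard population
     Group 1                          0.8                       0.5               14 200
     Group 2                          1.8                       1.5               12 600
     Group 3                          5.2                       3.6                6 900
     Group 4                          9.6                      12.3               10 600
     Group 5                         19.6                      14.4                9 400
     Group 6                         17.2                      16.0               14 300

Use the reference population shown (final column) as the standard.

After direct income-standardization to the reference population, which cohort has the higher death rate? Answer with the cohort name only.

Standard total = 68 000; weights = 0.2088, 0.1853, 0.1015, 0.1559, 0.1382, 0.2103.
The 2018 intake: 0.2088×0.8 + 0.1853×1.8 + 0.1015×5.2 + 0.1559×9.6 + 0.1382×19.6 + 0.2103×17.2 = 8.8512 per 1 000.
Cohort A: 0.2088×0.5 + 0.1853×1.5 + 0.1015×3.6 + 0.1559×12.3 + 0.1382×14.4 + 0.2103×16.0 = 8.0203 per 1 000.

2018 intake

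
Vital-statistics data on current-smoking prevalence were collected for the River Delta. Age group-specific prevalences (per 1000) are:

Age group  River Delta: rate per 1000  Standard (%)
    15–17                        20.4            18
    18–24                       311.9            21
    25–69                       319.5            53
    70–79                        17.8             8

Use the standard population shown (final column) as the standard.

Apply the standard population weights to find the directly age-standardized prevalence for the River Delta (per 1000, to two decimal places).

239.93

Standard weights: 0.18, 0.21, 0.53, 0.08.
Standardized rate: 0.1800×20.4 + 0.2100×311.9 + 0.5300×319.5 + 0.0800×17.8 = 239.9300 per 1000.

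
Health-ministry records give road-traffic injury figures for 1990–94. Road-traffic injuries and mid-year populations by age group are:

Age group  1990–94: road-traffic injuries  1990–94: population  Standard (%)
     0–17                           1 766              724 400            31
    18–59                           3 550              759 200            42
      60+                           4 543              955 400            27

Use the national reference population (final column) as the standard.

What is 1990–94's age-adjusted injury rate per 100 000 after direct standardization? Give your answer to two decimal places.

Age-specific rates per 100 000 for 1990–94: 243.79, 467.60, 475.51.
Standard weights: 0.31, 0.42, 0.27.
Standardized rate: 0.3100×243.79 + 0.4200×467.60 + 0.2700×475.51 = 400.3523 per 100 000.

400.35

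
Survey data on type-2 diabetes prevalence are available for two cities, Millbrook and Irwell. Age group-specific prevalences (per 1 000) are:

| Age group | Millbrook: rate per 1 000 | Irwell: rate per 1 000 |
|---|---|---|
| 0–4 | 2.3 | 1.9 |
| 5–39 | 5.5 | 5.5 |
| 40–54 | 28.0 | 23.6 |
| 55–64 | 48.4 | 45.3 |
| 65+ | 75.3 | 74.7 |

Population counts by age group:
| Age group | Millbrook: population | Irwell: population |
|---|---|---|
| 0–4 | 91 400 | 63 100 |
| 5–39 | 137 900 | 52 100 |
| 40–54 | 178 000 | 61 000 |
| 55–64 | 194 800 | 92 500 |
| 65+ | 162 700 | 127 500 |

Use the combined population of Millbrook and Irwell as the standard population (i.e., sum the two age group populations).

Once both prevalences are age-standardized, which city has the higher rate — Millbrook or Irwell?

Combined standard total = 1 161 000; weights = 0.1331, 0.1637, 0.2059, 0.2475, 0.2500.
Millbrook: 0.1331×2.3 + 0.1637×5.5 + 0.2059×28.0 + 0.2475×48.4 + 0.2500×75.3 = 37.7689 per 1 000.
Irwell: 0.1331×1.9 + 0.1637×5.5 + 0.2059×23.6 + 0.2475×45.3 + 0.2500×74.7 = 35.8928 per 1 000.
The crude rates (36.13 vs 39.27) would put Irwell higher, but that reflects its age composition; once standardized to a common age structure, Millbrook has the higher underlying rate.

Millbrook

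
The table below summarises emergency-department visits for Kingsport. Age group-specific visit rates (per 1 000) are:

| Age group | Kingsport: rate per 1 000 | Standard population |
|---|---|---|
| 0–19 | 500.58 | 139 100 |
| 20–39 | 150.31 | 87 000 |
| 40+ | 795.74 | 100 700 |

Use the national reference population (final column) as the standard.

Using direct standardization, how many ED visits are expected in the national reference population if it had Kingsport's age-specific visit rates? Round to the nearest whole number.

162839

Expected ED visits = Σ (standard pop × age-specific rate ÷ 1 000)
= 139 100×500.58/1 000 + 87 000×150.31/1 000 + 100 700×795.74/1 000
= 69630.68 + 13076.97 + 80131.02 = 162838.67.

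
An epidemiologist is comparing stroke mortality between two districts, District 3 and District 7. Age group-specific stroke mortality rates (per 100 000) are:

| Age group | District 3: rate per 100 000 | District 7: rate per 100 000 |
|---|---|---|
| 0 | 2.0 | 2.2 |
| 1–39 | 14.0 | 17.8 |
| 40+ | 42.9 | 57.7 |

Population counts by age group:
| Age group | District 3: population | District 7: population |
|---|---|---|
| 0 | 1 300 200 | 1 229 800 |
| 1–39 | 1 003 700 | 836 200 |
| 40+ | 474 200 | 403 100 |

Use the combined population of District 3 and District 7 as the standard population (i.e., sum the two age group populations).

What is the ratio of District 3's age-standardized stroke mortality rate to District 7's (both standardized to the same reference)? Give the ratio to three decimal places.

Combined standard total = 5 247 200; weights = 0.4822, 0.3506, 0.1672.
District 3: 0.4822×2.0 + 0.3506×14.0 + 0.1672×42.9 = 13.0460 per 100 000.
District 7: 0.4822×2.2 + 0.3506×17.8 + 0.1672×57.7 = 16.9493 per 100 000.
Ratio = 13.0460 ÷ 16.9493 = 0.76970.

0.770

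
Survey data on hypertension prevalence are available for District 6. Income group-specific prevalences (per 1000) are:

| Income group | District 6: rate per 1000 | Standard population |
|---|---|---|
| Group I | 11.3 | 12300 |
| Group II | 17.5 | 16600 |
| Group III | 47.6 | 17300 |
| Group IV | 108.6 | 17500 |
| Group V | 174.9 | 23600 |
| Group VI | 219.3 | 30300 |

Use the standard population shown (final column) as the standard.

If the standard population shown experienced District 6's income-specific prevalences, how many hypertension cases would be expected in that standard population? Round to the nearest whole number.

13926

Expected hypertension cases = Σ (standard pop × income-specific rate ÷ 1000)
= 12300×11.3/1000 + 16600×17.5/1000 + 17300×47.6/1000 + 17500×108.6/1000 + 23600×174.9/1000 + 30300×219.3/1000
= 138.99 + 290.50 + 823.48 + 1900.50 + 4127.64 + 6644.79 = 13925.90.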